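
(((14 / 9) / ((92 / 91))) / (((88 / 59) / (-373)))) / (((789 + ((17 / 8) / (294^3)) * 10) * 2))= -4947773048673 / 20290815755617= -0.24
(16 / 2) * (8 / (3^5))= 64 / 243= 0.26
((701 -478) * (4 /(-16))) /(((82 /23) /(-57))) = 292353 /328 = 891.32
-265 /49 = -5.41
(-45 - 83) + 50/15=-374/3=-124.67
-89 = -89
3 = 3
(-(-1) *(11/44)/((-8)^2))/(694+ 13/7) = 7/1246976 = 0.00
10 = 10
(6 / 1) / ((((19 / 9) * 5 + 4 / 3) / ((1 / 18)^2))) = 0.00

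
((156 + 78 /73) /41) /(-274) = -5733 /410041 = -0.01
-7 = -7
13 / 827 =0.02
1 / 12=0.08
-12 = -12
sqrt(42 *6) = 6 *sqrt(7) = 15.87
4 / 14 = 2 / 7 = 0.29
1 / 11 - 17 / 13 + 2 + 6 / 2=541 / 143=3.78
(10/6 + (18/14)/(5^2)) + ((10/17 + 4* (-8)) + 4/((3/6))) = -193616/8925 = -21.69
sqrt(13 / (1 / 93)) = sqrt(1209) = 34.77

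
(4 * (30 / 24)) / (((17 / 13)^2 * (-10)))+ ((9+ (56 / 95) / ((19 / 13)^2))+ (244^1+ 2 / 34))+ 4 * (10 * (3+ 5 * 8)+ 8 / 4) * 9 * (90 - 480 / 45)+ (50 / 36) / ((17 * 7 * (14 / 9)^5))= 92093266219582690831 / 74627151327680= 1234045.04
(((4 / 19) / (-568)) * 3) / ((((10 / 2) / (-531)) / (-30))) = -4779 / 1349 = -3.54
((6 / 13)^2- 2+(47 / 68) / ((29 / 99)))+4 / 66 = 6963365 / 10997844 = 0.63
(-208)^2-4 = 43260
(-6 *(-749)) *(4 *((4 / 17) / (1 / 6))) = 431424 / 17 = 25377.88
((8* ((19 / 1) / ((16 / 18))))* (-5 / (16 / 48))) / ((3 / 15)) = -12825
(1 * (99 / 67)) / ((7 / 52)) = 5148 / 469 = 10.98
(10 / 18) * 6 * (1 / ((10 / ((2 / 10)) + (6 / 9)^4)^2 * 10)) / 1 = 0.00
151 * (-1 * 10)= -1510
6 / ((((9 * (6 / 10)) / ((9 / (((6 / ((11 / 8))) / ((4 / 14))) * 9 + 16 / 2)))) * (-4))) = -11 / 640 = -0.02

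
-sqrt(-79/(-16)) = -sqrt(79)/4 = -2.22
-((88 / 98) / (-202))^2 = -484 / 24492601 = -0.00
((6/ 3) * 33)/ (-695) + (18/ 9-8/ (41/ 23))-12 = -415536/ 28495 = -14.58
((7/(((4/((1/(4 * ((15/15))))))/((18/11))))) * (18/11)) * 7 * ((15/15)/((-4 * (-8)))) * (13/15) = 17199/77440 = 0.22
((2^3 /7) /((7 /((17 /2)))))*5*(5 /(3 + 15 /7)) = 425 /63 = 6.75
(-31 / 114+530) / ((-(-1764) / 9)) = 8627 / 3192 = 2.70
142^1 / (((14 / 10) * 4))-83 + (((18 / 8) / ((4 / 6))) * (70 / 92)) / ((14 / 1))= -57.46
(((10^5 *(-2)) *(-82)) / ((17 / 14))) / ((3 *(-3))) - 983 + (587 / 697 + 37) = -9419528975 / 6273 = -1501598.75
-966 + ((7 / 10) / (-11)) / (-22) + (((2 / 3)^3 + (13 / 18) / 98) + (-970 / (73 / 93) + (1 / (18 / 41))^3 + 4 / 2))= -27609944210963 / 12620943720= -2187.63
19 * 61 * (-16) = -18544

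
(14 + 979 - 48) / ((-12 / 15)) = -4725 / 4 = -1181.25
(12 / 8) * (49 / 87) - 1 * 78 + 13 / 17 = -75321 / 986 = -76.39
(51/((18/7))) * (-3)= -119/2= -59.50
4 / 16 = 1 / 4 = 0.25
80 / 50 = 8 / 5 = 1.60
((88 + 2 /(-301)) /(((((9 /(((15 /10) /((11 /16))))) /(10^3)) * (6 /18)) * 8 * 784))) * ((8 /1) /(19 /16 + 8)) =211888000 /23849133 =8.88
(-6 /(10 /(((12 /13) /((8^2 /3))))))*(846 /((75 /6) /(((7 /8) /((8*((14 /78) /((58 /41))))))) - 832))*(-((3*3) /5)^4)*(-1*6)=19557560241 /11557400000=1.69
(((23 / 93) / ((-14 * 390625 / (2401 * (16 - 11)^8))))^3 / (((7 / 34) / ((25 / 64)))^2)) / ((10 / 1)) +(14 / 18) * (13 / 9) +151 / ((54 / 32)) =-1082340532763159 / 39535755264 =-27376.25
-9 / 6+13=23 / 2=11.50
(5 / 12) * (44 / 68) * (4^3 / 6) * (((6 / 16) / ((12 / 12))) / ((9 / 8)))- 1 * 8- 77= -38575 / 459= -84.04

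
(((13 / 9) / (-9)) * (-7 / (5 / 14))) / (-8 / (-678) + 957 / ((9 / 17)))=143962 / 82728405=0.00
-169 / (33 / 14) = -71.70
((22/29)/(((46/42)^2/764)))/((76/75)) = 138981150/291479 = 476.81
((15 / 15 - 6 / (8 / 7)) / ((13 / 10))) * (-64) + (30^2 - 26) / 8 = 16561 / 52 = 318.48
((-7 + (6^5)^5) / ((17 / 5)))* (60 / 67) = 8529086408978910410700 / 1139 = 7488223361702291844.34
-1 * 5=-5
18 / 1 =18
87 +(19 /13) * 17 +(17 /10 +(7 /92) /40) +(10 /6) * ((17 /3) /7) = 346291157 /3013920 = 114.90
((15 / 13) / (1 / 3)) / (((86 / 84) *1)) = 1890 / 559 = 3.38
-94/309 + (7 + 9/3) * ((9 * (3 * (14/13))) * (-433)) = -505753882/4017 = -125903.38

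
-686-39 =-725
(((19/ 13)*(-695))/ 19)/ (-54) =695/ 702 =0.99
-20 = -20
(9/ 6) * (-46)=-69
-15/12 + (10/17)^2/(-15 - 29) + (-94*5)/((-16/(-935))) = -698537765/25432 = -27466.88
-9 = -9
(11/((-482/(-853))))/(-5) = -9383/2410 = -3.89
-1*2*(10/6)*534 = -1780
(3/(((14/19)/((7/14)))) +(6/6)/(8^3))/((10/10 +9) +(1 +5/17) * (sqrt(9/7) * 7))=-10552835/2852864 +4096983 * sqrt(7)/2852864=0.10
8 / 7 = 1.14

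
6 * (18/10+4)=174/5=34.80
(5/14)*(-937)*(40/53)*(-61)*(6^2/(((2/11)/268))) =303297904800/371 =817514568.19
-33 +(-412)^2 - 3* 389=168544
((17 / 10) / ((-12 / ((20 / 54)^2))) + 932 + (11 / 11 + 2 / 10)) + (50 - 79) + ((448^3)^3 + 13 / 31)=726945957793021755917192.60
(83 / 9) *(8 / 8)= 9.22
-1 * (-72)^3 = 373248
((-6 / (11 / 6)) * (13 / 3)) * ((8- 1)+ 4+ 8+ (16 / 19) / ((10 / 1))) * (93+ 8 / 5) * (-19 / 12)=1013467 / 25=40538.68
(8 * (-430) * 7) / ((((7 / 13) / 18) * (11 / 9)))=-7244640 / 11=-658603.64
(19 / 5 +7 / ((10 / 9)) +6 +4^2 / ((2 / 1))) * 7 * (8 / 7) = 964 / 5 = 192.80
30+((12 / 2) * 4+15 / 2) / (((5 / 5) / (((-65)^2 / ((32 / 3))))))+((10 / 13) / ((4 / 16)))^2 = 135377605 / 10816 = 12516.42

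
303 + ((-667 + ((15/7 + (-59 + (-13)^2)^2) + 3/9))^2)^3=191796771469825864049490601525288/85766121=2236276623374699014888298.00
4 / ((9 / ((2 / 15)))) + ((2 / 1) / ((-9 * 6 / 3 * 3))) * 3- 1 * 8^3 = -69127 / 135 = -512.05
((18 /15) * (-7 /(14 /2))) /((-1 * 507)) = 2 /845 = 0.00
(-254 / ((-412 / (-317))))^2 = 1620787081 / 42436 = 38193.68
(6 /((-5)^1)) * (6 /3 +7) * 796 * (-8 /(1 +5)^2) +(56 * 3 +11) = 2089.40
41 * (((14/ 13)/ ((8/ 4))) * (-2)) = -574/ 13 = -44.15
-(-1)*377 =377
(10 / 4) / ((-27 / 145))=-725 / 54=-13.43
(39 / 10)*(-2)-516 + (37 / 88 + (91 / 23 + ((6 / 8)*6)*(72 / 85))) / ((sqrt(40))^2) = -3603173289 / 6881600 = -523.60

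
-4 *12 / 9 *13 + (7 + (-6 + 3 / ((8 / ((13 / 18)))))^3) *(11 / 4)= -250920889 / 442368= -567.22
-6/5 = -1.20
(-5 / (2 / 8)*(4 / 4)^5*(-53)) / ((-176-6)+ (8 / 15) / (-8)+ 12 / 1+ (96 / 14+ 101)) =-27825 / 1633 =-17.04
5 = 5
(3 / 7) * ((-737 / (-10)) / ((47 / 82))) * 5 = 90651 / 329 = 275.53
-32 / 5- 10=-82 / 5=-16.40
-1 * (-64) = 64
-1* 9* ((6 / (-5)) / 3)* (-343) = -6174 / 5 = -1234.80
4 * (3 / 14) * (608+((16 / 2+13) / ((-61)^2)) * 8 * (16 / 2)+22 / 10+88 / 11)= 69049986 / 130235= 530.20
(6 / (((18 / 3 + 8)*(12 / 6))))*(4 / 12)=0.07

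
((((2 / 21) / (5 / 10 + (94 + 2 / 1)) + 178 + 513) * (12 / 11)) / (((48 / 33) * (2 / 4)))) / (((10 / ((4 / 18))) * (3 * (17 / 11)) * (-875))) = -30806897 / 5425953750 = -0.01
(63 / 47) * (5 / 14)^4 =5625 / 257936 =0.02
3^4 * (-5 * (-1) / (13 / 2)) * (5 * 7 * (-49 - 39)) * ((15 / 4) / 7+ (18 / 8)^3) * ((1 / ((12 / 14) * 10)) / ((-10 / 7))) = 5981283 / 32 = 186915.09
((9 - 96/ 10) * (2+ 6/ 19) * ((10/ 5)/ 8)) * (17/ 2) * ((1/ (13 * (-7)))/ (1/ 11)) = 6171/ 17290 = 0.36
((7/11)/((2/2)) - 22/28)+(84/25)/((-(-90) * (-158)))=-682453/4562250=-0.15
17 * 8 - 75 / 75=135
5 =5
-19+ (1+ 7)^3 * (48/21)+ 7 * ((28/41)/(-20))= 1651752/1435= 1151.05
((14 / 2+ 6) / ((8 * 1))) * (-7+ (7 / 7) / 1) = -39 / 4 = -9.75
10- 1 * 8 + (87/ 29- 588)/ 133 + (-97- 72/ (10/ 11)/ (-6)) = -57322/ 665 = -86.20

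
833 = 833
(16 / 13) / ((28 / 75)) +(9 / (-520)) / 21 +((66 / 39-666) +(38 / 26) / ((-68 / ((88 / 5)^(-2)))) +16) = -645.01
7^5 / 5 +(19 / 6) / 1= 100937 / 30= 3364.57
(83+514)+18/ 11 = 6585/ 11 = 598.64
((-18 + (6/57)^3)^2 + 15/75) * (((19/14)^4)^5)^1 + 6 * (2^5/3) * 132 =1315502093519448113973945429/8537577084212734853120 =154083.77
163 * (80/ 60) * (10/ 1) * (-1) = -6520/ 3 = -2173.33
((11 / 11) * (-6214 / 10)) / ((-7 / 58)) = 180206 / 35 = 5148.74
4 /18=2 /9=0.22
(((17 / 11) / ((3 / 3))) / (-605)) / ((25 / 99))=-153 / 15125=-0.01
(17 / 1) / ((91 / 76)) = 1292 / 91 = 14.20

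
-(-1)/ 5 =1/ 5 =0.20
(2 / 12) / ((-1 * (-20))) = 0.01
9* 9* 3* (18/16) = 2187/8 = 273.38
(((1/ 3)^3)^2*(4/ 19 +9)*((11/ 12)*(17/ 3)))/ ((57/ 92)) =752675/ 7105563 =0.11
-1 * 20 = -20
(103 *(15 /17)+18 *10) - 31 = 239.88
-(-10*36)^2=-129600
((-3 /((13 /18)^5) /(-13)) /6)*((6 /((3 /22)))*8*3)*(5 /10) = 498845952 /4826809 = 103.35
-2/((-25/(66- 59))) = 14/25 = 0.56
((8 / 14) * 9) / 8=9 / 14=0.64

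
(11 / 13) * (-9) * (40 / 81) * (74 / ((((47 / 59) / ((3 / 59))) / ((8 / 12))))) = -65120 / 5499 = -11.84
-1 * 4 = -4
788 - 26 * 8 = 580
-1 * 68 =-68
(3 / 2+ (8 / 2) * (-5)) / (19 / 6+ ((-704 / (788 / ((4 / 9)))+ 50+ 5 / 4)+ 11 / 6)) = -131202 / 396109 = -0.33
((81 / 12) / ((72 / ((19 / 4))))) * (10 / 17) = 285 / 1088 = 0.26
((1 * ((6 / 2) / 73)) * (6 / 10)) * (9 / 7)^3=6561 / 125195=0.05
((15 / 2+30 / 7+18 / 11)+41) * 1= 54.42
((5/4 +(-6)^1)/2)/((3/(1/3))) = -19/72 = -0.26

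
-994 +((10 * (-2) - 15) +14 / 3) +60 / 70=-21493 / 21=-1023.48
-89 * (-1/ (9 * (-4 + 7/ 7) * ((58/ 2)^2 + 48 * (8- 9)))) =-0.00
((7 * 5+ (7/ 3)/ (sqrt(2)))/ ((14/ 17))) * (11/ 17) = 11 * sqrt(2)/ 12+ 55/ 2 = 28.80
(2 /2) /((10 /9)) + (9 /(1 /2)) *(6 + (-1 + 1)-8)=-351 /10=-35.10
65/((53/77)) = 94.43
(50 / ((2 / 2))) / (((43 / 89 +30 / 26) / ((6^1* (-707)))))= -122699850 / 947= -129566.90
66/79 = 0.84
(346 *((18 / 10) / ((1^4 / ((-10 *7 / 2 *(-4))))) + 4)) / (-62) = -44288 / 31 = -1428.65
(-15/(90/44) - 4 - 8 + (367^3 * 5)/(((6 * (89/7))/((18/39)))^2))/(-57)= -36254042663/228908979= -158.38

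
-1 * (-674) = 674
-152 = -152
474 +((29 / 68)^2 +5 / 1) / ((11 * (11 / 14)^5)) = 243484480200 / 511981129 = 475.57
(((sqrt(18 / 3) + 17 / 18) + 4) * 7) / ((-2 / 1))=-623 / 36 - 7 * sqrt(6) / 2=-25.88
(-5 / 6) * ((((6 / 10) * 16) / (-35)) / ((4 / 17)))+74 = 2624 / 35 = 74.97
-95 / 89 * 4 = -380 / 89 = -4.27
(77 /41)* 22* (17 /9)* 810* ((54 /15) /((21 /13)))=5776056 /41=140879.41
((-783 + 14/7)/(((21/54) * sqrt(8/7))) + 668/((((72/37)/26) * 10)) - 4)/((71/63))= 559769/710 - 891 * sqrt(14)/2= -878.50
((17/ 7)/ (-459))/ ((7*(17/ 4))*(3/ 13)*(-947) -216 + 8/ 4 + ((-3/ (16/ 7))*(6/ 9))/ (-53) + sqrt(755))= 30382144*sqrt(755)/ 258958404193005909 + 68010456904/ 86319468064335303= 0.00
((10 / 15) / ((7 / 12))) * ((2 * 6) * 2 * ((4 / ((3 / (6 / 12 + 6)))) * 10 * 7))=16640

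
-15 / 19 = -0.79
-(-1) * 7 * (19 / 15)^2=2527 / 225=11.23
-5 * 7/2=-35/2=-17.50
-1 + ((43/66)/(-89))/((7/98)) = -3238/2937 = -1.10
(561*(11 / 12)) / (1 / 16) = 8228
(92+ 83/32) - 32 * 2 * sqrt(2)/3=3027/32 - 64 * sqrt(2)/3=64.42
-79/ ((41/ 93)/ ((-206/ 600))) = 252247/ 4100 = 61.52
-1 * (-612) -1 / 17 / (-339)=3526957 / 5763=612.00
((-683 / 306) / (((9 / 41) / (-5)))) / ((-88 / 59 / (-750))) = 25564.73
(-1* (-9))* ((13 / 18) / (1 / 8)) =52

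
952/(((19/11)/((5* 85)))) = 4450600/19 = 234242.11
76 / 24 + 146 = 895 / 6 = 149.17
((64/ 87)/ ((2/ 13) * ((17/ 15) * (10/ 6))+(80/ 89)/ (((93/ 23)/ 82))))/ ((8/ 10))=4304040/ 86682827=0.05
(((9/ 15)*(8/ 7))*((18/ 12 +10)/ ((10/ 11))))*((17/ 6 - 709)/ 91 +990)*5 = 135684659/ 3185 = 42601.15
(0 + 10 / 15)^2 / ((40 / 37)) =0.41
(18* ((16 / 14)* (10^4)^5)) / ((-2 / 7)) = -7200000000000000000000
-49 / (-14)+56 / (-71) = 385 / 142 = 2.71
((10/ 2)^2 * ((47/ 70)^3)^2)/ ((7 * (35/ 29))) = 312597244541/ 1152960200000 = 0.27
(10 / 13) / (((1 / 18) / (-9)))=-124.62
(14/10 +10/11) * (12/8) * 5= 381/22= 17.32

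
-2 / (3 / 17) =-34 / 3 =-11.33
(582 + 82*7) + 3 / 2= 2315 / 2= 1157.50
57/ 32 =1.78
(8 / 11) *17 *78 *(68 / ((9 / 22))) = 160298.67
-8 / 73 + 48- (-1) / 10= 47.99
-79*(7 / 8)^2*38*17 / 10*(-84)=26256993 / 80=328212.41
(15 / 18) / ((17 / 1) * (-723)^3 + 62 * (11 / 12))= -5 / 38549172493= -0.00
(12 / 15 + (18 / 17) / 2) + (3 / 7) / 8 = 1.38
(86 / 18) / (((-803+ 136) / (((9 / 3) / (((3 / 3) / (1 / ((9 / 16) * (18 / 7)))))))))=-2408 / 162081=-0.01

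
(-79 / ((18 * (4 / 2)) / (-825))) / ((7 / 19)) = 4913.99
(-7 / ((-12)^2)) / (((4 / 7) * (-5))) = 49 / 2880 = 0.02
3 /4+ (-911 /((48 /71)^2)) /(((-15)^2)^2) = 82887649 /116640000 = 0.71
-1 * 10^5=-100000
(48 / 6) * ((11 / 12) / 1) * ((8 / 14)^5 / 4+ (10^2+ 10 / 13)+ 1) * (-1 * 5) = -2446288790 / 655473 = -3732.10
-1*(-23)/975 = 23/975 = 0.02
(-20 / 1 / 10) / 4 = -1 / 2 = -0.50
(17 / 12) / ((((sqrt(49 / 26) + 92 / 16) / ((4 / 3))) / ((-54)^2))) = 6587568 / 6485 -308448 * sqrt(26) / 6485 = 773.29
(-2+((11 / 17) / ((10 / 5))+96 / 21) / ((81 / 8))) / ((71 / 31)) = -0.66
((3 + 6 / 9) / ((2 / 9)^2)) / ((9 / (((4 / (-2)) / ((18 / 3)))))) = -11 / 4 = -2.75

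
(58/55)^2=3364/3025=1.11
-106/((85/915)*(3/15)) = -96990/17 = -5705.29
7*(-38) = -266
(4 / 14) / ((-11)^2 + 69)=1 / 665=0.00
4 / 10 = 2 / 5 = 0.40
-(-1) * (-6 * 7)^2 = 1764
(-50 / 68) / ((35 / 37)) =-0.78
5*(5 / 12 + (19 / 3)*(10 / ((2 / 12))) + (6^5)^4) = 219369506403801385 / 12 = 18280792200316782.08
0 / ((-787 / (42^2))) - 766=-766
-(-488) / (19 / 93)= 45384 / 19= 2388.63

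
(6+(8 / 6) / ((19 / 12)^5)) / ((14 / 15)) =113912775 / 17332693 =6.57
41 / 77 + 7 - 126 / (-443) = 266642 / 34111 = 7.82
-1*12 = -12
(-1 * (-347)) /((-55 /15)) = -1041 /11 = -94.64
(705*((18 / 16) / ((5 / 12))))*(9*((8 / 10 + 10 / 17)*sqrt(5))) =2021517*sqrt(5) / 85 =53179.41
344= 344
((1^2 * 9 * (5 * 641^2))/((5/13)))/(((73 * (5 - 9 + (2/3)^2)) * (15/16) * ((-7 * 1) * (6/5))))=48073077/2044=23519.12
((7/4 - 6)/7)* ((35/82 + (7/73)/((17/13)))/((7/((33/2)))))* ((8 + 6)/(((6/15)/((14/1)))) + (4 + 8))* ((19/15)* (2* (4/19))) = -20075231/104755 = -191.64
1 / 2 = 0.50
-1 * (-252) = 252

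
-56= -56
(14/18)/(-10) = -7/90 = -0.08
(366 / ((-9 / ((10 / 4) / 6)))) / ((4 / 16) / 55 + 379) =-33550 / 750429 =-0.04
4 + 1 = 5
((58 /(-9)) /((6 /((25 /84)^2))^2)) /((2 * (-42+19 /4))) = 11328125 /600880944384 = 0.00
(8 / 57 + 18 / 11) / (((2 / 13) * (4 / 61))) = 176.12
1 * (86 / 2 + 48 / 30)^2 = 49729 / 25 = 1989.16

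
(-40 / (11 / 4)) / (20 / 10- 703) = 160 / 7711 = 0.02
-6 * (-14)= 84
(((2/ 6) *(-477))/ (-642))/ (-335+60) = -53/ 58850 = -0.00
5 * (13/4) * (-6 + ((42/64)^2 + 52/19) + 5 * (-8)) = -54167685/77824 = -696.03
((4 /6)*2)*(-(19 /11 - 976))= 42868 /33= 1299.03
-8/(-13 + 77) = -1/8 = -0.12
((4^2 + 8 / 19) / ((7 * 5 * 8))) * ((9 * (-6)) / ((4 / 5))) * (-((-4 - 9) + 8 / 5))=-3159 / 70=-45.13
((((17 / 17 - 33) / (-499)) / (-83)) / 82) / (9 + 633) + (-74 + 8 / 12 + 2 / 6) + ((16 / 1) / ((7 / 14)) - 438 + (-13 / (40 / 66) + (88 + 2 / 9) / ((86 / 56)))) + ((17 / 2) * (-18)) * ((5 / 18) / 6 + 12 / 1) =-803747923132843 / 351582493365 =-2286.09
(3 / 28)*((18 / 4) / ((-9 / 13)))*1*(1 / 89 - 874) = 3033615 / 4984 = 608.67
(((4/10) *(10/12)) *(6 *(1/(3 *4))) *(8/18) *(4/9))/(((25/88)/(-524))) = -368896/6075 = -60.72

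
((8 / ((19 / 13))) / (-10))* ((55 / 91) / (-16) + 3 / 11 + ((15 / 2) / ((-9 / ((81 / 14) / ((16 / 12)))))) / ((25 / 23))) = 123797 / 73150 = 1.69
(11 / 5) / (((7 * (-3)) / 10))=-22 / 21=-1.05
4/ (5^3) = 4/ 125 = 0.03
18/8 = 9/4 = 2.25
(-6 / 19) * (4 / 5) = -24 / 95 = -0.25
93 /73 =1.27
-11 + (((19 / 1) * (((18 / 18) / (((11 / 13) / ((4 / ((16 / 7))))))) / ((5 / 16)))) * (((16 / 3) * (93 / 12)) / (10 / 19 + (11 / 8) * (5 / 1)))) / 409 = -704774107 / 75920625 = -9.28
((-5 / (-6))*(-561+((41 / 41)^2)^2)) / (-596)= 350 / 447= 0.78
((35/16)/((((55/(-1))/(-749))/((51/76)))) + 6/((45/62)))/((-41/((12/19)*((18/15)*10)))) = -17008557/3256220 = -5.22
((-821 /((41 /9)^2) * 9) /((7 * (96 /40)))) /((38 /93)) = -92768895 /1788584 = -51.87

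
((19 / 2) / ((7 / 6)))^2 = 3249 / 49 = 66.31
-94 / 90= -47 / 45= -1.04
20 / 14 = 10 / 7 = 1.43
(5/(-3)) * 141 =-235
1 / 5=0.20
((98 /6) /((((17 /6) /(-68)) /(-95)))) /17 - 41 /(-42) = 1564777 /714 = 2191.56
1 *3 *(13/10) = 39/10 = 3.90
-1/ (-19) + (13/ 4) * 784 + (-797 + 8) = 33422/ 19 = 1759.05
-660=-660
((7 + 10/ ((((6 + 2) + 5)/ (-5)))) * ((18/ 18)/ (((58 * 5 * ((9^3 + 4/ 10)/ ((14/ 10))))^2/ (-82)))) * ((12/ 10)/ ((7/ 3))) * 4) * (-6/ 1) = 363096/ 2596706396375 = 0.00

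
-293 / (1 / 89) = -26077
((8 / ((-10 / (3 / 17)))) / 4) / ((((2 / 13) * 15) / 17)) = -13 / 50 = -0.26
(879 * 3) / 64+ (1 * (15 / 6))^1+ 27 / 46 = 44.29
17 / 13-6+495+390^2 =1983674 / 13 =152590.31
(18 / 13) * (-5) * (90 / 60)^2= -405 / 26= -15.58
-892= -892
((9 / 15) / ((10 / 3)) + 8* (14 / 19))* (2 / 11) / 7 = 5771 / 36575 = 0.16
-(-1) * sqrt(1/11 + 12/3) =3 * sqrt(55)/11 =2.02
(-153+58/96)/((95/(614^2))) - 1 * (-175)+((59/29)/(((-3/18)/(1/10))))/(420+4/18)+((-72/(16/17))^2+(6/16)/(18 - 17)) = -3940095249301/6580680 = -598736.79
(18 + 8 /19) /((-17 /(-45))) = 15750 /323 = 48.76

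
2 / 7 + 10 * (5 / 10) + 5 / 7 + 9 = 15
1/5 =0.20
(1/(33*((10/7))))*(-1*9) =-21/110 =-0.19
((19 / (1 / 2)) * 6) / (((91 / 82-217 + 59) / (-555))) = 2075256 / 2573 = 806.55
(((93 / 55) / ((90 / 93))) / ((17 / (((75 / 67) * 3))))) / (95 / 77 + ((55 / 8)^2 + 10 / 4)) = 0.01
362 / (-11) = -362 / 11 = -32.91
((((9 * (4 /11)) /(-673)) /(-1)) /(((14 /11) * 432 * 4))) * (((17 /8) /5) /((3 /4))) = 17 /13567680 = 0.00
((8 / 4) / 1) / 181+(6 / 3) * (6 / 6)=364 / 181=2.01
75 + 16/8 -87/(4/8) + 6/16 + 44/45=-34433/360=-95.65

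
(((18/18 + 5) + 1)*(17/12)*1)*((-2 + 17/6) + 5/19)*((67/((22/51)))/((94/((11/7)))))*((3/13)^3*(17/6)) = 123439125/125562944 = 0.98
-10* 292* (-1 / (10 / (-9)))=-2628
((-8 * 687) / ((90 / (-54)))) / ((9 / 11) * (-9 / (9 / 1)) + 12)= 60456 / 205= 294.91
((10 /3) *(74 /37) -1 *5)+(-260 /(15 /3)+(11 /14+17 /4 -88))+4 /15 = -133.03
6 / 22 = 3 / 11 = 0.27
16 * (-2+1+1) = 0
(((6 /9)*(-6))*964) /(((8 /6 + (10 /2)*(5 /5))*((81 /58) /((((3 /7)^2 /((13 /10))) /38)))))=-1118240 /689871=-1.62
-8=-8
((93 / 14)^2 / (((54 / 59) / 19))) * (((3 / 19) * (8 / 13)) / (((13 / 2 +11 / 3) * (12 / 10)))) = 283495 / 38857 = 7.30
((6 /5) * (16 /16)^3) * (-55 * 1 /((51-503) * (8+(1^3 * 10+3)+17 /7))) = 231 /37064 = 0.01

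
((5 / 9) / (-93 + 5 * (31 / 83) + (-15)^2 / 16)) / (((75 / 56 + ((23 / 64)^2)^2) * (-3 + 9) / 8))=-3119219998720 / 440062088737401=-0.01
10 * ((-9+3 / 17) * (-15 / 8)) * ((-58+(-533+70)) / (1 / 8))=-11722500 / 17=-689558.82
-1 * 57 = -57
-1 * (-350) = 350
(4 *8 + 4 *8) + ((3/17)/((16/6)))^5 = 2977656006313/46525874176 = 64.00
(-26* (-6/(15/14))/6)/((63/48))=832/45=18.49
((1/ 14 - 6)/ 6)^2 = 6889/ 7056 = 0.98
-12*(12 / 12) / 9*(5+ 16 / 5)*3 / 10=-82 / 25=-3.28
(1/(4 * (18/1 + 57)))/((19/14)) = 7/2850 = 0.00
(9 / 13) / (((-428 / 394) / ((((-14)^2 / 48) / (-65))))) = 28959 / 723320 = 0.04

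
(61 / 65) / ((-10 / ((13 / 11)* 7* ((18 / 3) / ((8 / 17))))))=-21777 / 2200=-9.90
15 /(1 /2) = 30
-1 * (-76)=76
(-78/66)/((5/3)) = -39/55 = -0.71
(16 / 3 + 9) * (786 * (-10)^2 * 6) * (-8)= -54076800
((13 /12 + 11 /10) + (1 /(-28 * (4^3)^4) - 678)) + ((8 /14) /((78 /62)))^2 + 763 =2185421177958413 /25007782625280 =87.39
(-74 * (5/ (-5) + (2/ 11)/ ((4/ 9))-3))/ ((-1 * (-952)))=2923/ 10472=0.28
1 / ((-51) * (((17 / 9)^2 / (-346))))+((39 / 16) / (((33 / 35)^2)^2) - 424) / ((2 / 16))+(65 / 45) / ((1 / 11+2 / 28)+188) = -3365.42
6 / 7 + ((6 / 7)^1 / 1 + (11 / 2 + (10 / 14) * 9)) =191 / 14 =13.64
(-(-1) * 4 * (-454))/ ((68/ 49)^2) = -545027/ 578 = -942.95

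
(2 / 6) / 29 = 1 / 87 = 0.01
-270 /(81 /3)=-10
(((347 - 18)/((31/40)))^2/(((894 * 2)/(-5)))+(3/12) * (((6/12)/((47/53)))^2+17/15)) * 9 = -114687471196251/25304360080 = -4532.32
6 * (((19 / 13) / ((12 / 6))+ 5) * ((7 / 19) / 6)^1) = 1043 / 494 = 2.11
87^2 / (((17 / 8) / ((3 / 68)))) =45414 / 289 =157.14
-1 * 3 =-3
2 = 2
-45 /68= -0.66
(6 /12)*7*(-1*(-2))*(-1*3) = -21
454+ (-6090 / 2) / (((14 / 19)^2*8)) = -55339 / 224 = -247.05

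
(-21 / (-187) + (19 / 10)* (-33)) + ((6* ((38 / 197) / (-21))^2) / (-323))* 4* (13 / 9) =-6009287216413 / 96013854090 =-62.59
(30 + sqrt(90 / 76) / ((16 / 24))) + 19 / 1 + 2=9 * sqrt(190) / 76 + 51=52.63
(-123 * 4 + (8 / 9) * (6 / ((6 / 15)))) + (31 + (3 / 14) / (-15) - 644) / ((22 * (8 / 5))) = -333367 / 672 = -496.08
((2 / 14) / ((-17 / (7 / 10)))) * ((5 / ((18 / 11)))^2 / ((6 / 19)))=-11495 / 66096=-0.17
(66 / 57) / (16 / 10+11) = 110 / 1197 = 0.09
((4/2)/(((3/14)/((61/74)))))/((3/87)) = 24766/111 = 223.12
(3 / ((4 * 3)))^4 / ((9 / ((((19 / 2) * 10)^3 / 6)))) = 857375 / 13824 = 62.02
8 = 8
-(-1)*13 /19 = 13 /19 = 0.68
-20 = -20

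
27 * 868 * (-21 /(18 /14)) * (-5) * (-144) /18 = -15311520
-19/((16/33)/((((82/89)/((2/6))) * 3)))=-231363/712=-324.95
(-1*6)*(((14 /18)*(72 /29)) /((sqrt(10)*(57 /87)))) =-168*sqrt(10) /95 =-5.59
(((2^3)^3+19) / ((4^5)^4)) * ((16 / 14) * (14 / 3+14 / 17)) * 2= 885 / 146028888064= 0.00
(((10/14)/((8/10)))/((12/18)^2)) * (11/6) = 825/224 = 3.68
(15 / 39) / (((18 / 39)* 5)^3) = 169 / 5400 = 0.03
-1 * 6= -6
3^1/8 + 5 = 43/8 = 5.38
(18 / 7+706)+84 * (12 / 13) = 71536 / 91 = 786.11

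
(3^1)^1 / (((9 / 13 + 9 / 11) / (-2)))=-3.97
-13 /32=-0.41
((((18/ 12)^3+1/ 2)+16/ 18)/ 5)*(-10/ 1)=-343/ 36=-9.53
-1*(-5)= 5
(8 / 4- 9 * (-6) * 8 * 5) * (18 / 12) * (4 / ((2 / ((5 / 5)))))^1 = 6486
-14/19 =-0.74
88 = 88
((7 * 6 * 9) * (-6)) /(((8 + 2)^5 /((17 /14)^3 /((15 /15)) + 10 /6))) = -768393 /9800000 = -0.08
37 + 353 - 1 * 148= 242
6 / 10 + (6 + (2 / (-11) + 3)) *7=3428 / 55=62.33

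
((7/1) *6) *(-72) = -3024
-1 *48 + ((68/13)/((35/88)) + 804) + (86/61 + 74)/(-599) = 12785241596/16625245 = 769.03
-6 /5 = -1.20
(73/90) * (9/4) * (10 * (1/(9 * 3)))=73/108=0.68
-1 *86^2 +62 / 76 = -7395.18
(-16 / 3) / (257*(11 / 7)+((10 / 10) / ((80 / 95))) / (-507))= -302848 / 22932491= -0.01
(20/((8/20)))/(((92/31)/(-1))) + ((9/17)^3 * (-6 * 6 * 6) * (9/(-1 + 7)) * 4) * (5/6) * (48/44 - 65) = 25418470835/2485978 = 10224.74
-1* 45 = -45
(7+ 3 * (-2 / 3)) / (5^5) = 1 / 625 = 0.00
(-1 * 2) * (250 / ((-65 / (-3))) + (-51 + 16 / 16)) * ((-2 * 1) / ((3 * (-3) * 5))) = 400 / 117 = 3.42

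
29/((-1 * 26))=-29/26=-1.12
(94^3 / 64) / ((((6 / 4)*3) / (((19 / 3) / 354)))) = 1972637 / 38232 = 51.60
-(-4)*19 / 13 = 76 / 13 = 5.85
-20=-20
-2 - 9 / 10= -29 / 10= -2.90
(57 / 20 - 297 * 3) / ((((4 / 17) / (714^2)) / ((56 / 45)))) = -59866958634 / 25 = -2394678345.36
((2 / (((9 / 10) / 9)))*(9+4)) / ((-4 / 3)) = -195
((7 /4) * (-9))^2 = 3969 /16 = 248.06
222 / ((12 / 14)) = 259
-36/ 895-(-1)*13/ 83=8647/ 74285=0.12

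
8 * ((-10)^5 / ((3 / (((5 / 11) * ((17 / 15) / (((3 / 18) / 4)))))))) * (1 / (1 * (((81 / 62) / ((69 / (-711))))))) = 155148800000 / 633501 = 244906.95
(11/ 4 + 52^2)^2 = 117223929/ 16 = 7326495.56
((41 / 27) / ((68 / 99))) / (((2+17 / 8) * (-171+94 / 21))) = -574 / 178347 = -0.00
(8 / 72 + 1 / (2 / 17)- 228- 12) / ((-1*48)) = 4165 / 864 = 4.82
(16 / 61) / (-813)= -16 / 49593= -0.00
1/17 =0.06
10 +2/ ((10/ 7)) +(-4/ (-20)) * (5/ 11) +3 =797/ 55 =14.49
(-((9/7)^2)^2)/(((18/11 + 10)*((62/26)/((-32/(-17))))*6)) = -312741/10122616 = -0.03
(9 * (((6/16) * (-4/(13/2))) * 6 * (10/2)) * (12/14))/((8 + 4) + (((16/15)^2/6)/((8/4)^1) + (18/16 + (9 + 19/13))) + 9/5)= -26244000/12521537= -2.10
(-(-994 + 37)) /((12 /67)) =21373 /4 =5343.25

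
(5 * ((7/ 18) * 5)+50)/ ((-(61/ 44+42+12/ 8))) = -946/ 711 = -1.33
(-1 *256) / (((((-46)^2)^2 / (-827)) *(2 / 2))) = 13232 / 279841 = 0.05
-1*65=-65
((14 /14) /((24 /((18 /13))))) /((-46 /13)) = -3 /184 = -0.02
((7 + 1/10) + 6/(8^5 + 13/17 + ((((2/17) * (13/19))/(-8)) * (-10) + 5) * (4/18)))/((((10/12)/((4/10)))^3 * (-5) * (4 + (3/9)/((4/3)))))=-11687817186432/316299921484375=-0.04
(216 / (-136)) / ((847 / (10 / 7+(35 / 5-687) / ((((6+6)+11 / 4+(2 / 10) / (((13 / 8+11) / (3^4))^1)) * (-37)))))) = -53014230 / 10980196997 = -0.00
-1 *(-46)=46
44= 44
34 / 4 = 8.50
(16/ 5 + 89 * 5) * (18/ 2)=20169/ 5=4033.80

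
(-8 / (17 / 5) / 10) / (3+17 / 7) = -14 / 323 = -0.04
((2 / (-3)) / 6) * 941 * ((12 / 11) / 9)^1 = -3764 / 297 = -12.67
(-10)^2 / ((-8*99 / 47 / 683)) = -802525 / 198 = -4053.16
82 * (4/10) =164/5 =32.80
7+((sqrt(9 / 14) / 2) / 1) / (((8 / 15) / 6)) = 135 * sqrt(14) / 112+7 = 11.51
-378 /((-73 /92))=34776 /73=476.38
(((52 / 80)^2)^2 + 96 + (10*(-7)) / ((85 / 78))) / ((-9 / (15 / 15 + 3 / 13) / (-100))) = 86885537 / 198900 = 436.83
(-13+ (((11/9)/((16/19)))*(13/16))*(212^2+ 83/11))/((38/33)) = 1343137367/29184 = 46023.07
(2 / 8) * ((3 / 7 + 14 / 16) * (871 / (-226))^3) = -18.66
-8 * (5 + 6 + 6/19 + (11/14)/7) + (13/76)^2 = -25866983/283024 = -91.40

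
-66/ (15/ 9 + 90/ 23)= -414/ 35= -11.83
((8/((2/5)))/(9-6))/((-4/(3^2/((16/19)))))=-17.81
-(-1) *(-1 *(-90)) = 90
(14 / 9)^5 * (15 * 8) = 21512960 / 19683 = 1092.97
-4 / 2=-2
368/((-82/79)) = -14536/41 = -354.54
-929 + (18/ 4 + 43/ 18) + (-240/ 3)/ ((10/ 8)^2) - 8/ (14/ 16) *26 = -381473/ 315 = -1211.03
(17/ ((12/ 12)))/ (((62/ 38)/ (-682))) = -7106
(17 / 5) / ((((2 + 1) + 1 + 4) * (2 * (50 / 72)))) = 0.31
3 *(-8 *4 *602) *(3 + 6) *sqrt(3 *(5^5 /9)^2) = -180600000 *sqrt(3) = -312808375.85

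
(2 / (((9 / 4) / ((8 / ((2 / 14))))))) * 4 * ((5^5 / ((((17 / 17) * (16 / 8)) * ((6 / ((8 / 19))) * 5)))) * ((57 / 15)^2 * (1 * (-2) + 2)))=0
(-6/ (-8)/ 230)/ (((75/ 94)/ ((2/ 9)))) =47/ 51750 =0.00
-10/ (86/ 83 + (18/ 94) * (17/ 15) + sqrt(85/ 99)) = -235996553925/ 13405368763 + 5706675375 * sqrt(935)/ 13405368763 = -4.59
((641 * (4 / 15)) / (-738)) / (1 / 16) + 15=62513 / 5535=11.29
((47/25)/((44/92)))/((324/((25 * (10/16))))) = 5405/28512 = 0.19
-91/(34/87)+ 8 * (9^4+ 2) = 1777219/34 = 52271.15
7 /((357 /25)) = 25 /51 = 0.49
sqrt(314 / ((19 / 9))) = 3*sqrt(5966) / 19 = 12.20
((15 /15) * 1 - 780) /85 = -779 /85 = -9.16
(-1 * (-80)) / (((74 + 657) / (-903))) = -1680 / 17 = -98.82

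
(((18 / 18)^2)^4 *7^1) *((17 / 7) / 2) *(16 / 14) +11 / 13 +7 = 1598 / 91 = 17.56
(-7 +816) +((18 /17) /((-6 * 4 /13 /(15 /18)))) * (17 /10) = 12931 /16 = 808.19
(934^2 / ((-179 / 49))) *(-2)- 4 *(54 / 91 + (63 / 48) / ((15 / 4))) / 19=739068419417 / 1547455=477602.53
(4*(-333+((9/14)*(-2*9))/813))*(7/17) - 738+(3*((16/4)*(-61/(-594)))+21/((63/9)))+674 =-277423907/456093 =-608.26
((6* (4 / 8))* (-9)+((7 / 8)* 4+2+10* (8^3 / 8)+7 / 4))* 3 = 7443 / 4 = 1860.75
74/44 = 37/22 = 1.68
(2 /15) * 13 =26 /15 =1.73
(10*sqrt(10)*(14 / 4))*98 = 10846.61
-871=-871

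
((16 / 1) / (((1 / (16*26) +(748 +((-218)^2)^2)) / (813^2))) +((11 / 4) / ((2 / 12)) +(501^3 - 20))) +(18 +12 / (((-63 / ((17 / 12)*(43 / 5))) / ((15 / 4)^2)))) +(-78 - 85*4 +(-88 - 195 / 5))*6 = 13232420490874220987553 / 105229491447920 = 125748212.87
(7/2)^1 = 7/2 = 3.50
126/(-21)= -6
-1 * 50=-50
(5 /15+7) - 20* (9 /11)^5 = 182 /483153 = 0.00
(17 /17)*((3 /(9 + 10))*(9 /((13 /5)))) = 135 /247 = 0.55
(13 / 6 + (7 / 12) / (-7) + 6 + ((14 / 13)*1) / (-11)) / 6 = 13703 / 10296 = 1.33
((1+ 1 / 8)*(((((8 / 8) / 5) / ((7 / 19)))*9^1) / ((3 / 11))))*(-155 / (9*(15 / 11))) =-71269 / 280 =-254.53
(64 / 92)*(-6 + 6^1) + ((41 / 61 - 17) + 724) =43168 / 61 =707.67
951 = 951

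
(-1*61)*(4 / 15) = -244 / 15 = -16.27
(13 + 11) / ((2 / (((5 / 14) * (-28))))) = -120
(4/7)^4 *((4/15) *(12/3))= 4096/36015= 0.11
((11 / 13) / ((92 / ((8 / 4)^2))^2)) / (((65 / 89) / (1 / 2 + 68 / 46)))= 6853 / 1581710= 0.00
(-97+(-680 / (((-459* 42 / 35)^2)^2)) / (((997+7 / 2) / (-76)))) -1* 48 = -61362342517272085 / 423188569086273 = -145.00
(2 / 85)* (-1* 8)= -16 / 85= -0.19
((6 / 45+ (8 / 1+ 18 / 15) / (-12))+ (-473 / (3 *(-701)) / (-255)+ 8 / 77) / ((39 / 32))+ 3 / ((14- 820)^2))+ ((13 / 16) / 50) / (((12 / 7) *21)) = -7060601290414601 / 12876015750998400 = -0.55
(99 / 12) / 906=11 / 1208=0.01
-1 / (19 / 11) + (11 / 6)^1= 143 / 114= 1.25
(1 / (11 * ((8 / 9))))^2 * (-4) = -81 / 1936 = -0.04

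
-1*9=-9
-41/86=-0.48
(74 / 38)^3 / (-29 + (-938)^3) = -50653 / 5660689495159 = -0.00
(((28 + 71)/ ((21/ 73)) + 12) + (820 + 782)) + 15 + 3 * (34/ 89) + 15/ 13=15999111/ 8099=1975.44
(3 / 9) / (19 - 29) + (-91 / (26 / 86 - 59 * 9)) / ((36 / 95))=49193 / 117360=0.42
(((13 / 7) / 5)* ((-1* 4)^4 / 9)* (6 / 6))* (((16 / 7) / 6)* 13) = 52.32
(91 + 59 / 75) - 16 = 5684 / 75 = 75.79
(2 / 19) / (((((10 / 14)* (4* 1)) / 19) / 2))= 7 / 5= 1.40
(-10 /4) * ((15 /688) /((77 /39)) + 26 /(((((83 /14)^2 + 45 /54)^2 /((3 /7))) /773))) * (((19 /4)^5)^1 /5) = -8057.14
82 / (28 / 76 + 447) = 779 / 4250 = 0.18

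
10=10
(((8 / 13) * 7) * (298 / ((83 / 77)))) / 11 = 116816 / 1079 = 108.26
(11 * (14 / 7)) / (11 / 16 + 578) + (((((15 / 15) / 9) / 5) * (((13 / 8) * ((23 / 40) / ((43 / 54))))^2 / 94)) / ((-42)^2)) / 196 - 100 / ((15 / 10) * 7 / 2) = -9601683402505852081 / 505096498679808000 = -19.01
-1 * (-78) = 78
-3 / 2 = -1.50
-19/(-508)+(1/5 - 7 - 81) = -222917/2540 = -87.76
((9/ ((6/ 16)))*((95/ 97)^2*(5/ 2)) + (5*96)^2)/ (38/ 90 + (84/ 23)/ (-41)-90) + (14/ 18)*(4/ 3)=-2569.12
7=7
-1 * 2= -2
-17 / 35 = -0.49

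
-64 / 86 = -32 / 43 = -0.74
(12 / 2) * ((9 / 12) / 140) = 9 / 280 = 0.03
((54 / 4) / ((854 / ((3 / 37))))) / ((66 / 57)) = 1539 / 1390312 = 0.00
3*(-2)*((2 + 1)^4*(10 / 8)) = -1215 / 2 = -607.50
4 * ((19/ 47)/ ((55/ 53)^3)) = 11314652/ 7819625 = 1.45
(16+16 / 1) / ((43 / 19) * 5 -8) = 608 / 63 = 9.65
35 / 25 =7 / 5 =1.40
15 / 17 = 0.88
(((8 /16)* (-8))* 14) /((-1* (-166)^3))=-7 /571787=-0.00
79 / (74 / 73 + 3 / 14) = 80738 / 1255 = 64.33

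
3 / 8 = 0.38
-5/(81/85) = -425/81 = -5.25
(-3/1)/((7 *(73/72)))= -216/511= -0.42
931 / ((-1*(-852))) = 931 / 852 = 1.09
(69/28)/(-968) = -69/27104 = -0.00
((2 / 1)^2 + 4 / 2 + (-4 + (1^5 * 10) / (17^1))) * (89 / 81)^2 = 348524 / 111537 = 3.12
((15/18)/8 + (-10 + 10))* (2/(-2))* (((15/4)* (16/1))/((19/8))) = -50/19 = -2.63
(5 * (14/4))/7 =5/2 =2.50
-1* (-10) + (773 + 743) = 1526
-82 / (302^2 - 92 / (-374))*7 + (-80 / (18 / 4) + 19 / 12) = -4973521135 / 306993492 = -16.20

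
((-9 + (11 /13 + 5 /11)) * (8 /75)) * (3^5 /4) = -178362 /3575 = -49.89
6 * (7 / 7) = 6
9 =9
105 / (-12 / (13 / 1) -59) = -1365 / 779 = -1.75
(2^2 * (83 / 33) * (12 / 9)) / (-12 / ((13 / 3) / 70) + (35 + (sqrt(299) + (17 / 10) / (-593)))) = -1253656936373920 / 14669774527155759 - 7892128836800 * sqrt(299) / 14669774527155759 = -0.09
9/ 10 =0.90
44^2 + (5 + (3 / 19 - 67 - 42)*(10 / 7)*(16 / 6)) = 609019 / 399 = 1526.36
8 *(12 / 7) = 96 / 7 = 13.71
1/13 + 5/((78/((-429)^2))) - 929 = 282583/26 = 10868.58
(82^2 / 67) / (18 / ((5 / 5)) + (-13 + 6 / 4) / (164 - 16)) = 1990304 / 355435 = 5.60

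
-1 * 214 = -214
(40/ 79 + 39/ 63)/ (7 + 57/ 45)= 9335/ 68572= 0.14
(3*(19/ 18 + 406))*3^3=65943/ 2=32971.50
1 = 1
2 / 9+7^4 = 21611 / 9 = 2401.22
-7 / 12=-0.58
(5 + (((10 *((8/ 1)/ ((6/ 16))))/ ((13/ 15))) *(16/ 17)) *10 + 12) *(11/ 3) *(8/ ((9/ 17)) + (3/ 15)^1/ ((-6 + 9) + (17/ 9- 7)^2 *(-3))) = 237859735883/ 1839825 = 129283.89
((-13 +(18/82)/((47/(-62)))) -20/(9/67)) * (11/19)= -30939271/329517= -93.89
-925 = -925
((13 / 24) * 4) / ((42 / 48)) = 52 / 21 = 2.48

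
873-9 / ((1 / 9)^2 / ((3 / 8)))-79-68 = 452.62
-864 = -864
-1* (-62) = 62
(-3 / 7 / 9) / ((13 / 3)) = -0.01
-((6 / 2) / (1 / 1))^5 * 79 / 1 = -19197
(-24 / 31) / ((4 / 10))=-1.94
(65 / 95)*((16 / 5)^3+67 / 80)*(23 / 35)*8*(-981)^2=19339692306129 / 166250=116328976.28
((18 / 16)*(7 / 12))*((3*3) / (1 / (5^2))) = 147.66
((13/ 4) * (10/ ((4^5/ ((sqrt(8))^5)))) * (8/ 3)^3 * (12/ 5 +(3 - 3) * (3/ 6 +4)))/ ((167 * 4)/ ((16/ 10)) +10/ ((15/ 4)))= 0.62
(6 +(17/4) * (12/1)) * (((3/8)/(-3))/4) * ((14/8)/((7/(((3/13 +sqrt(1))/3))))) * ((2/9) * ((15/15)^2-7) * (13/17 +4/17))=0.24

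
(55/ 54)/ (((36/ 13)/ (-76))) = -13585/ 486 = -27.95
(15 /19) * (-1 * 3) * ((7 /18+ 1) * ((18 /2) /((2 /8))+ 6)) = -2625 /19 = -138.16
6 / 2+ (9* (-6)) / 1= -51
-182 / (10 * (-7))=13 / 5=2.60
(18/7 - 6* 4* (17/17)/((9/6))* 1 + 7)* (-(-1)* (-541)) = 24345/7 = 3477.86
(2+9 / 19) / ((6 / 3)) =47 / 38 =1.24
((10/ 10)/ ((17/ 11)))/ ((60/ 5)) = 11/ 204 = 0.05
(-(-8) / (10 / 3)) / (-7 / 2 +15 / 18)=-9 / 10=-0.90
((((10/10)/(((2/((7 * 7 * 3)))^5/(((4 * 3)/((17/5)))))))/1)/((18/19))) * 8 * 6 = 6520941123165/17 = 383584771950.88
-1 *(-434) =434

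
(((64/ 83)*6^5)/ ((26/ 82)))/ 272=1275264/ 18343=69.52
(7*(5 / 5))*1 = 7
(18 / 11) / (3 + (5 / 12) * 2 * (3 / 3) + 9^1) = 108 / 847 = 0.13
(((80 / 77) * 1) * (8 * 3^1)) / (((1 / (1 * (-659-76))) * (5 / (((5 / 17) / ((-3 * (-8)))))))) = -8400 / 187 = -44.92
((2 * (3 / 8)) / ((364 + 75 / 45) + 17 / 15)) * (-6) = -45 / 3668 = -0.01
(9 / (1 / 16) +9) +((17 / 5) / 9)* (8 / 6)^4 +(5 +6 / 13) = 7565276 / 47385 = 159.66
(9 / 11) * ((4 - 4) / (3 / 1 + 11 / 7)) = 0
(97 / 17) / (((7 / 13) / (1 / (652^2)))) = 1261 / 50587376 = 0.00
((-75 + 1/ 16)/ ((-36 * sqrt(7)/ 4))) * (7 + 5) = 1199 * sqrt(7)/ 84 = 37.76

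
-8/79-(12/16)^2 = -839/1264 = -0.66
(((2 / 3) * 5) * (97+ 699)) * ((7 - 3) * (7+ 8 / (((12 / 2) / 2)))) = 923360 / 9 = 102595.56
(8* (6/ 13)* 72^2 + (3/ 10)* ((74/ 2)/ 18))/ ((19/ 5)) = 14930401/ 2964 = 5037.25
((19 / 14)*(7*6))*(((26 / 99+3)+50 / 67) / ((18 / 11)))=505229 / 3618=139.64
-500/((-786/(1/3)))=0.21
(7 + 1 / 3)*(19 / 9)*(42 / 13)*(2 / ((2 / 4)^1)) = 23408 / 117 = 200.07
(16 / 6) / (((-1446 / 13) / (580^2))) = -17492800 / 2169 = -8064.91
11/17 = 0.65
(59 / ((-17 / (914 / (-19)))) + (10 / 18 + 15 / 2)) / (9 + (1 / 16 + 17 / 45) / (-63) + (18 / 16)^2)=10256430240 / 601208621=17.06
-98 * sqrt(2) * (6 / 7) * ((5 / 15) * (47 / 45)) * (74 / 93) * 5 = -97384 * sqrt(2) / 837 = -164.54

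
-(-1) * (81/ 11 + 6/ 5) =471/ 55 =8.56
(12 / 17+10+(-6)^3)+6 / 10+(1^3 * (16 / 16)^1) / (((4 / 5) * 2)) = -138767 / 680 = -204.07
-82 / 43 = -1.91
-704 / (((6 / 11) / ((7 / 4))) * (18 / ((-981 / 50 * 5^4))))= 4616150 / 3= 1538716.67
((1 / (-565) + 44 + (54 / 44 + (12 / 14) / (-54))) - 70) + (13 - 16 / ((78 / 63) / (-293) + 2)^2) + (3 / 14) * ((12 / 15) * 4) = -11160573662431 / 738054494100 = -15.12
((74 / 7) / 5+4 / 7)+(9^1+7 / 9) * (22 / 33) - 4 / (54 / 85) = 916 / 315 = 2.91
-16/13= -1.23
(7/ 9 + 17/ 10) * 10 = 223/ 9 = 24.78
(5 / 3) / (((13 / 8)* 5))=8 / 39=0.21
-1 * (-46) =46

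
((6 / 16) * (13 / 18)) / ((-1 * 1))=-13 / 48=-0.27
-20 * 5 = -100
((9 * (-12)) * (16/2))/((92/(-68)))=14688/23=638.61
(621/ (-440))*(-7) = 4347/ 440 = 9.88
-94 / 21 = -4.48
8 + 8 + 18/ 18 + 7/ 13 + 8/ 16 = 469/ 26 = 18.04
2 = 2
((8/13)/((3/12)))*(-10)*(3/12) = -6.15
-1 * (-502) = 502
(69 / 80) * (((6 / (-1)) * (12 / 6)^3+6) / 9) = -161 / 40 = -4.02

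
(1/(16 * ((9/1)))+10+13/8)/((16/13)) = 21775/2304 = 9.45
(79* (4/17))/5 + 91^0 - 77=-6144/85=-72.28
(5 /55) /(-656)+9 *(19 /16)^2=1465283 /115456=12.69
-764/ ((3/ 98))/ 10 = -37436/ 15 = -2495.73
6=6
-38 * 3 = -114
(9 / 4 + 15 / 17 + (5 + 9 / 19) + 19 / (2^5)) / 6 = 95089 / 62016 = 1.53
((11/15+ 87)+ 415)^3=428831641421/3375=127061227.09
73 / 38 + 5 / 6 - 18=-869 / 57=-15.25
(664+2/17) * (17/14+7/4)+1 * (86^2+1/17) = 2228797/238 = 9364.69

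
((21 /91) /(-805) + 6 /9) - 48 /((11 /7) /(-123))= 3757.76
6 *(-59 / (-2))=177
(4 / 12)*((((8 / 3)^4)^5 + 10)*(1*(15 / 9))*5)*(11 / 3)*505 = 1700728409530.06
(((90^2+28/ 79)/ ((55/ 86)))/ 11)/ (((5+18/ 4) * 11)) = 110067616/ 9989155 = 11.02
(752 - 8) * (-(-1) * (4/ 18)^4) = 3968/ 2187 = 1.81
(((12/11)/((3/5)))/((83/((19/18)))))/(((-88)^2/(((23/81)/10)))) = 437/5154228288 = 0.00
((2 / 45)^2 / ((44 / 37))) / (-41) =-37 / 913275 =-0.00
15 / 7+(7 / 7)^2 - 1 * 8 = -34 / 7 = -4.86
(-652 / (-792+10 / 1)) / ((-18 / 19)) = -3097 / 3519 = -0.88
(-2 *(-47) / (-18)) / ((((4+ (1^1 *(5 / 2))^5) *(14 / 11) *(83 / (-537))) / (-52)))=-76995776 / 5669979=-13.58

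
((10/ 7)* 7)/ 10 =1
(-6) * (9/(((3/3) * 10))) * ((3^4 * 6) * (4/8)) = -6561/5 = -1312.20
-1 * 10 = -10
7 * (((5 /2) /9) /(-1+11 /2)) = 35 /81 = 0.43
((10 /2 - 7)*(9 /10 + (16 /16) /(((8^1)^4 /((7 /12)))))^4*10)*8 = -2394912767302564013521 /22799473113563136000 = -105.04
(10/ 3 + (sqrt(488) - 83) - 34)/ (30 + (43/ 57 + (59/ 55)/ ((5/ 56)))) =-1781725/ 670403 + 31350 * sqrt(122)/ 670403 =-2.14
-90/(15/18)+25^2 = 517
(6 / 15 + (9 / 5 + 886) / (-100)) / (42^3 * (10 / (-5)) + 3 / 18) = 12717 / 222263750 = 0.00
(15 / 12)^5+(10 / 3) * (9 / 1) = 33845 / 1024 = 33.05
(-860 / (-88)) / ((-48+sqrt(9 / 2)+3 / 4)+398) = 603290 / 21651707 - 2580 *sqrt(2) / 21651707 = 0.03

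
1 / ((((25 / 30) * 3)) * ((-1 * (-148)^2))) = -0.00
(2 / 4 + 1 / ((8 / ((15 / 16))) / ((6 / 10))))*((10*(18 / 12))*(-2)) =-1095 / 64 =-17.11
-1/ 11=-0.09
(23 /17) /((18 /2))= 0.15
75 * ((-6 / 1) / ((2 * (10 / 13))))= -585 / 2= -292.50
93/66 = 31/22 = 1.41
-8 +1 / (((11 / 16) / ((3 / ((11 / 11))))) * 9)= -248 / 33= -7.52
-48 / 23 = -2.09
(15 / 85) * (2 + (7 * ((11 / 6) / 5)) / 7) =71 / 170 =0.42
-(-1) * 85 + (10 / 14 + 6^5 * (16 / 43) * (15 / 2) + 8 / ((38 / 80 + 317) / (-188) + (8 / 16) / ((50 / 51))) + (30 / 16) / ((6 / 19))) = 4649867403565 / 213440304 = 21785.33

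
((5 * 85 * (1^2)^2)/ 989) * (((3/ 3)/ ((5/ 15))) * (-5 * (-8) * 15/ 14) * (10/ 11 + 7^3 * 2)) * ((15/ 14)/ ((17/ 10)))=12750750000/ 533071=23919.42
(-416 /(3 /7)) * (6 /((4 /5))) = -7280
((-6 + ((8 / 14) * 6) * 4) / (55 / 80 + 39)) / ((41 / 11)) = 9504 / 182245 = 0.05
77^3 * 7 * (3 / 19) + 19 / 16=153395449 / 304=504590.29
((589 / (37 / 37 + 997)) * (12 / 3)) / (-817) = -62 / 21457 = -0.00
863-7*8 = 807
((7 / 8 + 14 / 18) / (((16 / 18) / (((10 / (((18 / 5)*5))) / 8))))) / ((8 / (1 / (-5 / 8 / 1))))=-119 / 4608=-0.03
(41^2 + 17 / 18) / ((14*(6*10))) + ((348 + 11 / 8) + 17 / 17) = 352.38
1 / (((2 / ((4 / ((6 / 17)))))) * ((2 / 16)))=136 / 3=45.33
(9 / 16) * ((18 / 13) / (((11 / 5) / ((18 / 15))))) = 243 / 572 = 0.42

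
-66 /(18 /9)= -33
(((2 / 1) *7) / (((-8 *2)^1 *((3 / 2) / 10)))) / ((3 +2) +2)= -5 / 6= -0.83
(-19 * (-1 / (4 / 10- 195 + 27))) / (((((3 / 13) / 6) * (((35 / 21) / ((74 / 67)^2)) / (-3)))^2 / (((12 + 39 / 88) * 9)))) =-3843074789804484 / 92876516689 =-41378.33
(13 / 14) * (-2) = -13 / 7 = -1.86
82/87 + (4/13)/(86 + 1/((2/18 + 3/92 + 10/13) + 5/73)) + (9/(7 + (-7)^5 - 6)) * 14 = 99766958401819/106297070399169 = 0.94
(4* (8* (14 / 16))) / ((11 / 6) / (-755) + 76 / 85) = 2156280 / 68669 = 31.40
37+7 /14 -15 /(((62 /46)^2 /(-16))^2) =-2079914805 /1847042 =-1126.08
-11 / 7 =-1.57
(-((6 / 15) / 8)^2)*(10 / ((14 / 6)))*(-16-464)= 36 / 7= 5.14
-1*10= -10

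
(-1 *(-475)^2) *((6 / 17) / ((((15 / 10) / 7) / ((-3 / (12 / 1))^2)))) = -1579375 / 68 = -23226.10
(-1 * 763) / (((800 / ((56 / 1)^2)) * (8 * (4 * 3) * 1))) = -37387 / 1200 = -31.16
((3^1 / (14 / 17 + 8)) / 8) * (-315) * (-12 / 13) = 3213 / 260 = 12.36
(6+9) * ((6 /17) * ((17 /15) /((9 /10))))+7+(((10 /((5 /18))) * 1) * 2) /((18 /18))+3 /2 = 87.17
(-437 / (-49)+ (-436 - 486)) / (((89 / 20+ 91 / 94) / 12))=-504678480 / 249557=-2022.30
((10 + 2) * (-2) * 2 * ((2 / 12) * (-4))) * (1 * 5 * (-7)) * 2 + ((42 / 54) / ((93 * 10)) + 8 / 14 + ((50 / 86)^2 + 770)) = -1469.09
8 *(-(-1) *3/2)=12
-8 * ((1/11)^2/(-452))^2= -1/373901858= -0.00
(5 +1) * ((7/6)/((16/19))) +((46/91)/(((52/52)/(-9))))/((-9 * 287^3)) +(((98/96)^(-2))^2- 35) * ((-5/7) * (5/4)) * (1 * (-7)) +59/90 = -758750224143339919/3718876353388560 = -204.03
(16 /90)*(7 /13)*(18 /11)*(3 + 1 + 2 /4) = 504 /715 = 0.70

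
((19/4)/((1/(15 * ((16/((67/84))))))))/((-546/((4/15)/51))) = -608/44421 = -0.01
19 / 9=2.11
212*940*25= 4982000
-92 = -92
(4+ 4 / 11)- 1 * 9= -51 / 11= -4.64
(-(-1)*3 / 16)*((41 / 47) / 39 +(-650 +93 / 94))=-2379191 / 19552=-121.69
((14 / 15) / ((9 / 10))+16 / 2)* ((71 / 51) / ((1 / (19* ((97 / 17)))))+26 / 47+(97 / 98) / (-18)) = 221319629833 / 161732781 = 1368.43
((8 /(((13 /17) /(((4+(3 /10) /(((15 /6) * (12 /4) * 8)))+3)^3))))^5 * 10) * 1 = 223262938356088821015722150003210665436366026029016857 /37129300000000000000000000000000000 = 6013120052252232630.72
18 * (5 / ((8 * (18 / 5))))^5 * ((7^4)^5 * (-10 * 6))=-3896106752813085986328125 / 286654464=-13591648629665456.69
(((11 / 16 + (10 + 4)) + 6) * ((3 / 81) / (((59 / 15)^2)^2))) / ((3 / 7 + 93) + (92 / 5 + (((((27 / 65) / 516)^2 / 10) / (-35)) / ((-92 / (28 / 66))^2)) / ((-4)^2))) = 6951554804143950000000 / 242847418556344582909939799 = 0.00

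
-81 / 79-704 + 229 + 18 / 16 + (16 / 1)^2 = -138345 / 632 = -218.90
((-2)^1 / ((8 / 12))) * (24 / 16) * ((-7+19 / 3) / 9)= 1 / 3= 0.33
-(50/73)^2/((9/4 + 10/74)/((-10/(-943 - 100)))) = -3700000/1962025891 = -0.00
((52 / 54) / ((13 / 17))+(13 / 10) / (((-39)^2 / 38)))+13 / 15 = 3788 / 1755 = 2.16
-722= -722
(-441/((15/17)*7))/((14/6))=-153/5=-30.60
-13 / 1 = -13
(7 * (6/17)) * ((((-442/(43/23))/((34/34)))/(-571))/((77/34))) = 0.45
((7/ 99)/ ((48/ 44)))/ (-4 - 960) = -7/ 104112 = -0.00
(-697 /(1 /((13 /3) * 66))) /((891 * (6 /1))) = -37.29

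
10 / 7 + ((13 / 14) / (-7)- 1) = 0.30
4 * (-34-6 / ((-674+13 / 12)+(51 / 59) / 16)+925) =6791437476 / 1905547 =3564.04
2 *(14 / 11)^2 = 392 / 121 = 3.24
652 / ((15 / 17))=11084 / 15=738.93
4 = 4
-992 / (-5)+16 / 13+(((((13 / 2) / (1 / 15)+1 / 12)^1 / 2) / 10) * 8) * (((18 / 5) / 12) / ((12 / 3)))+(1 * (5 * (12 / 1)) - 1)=1360103 / 5200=261.56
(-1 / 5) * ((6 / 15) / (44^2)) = -1 / 24200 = -0.00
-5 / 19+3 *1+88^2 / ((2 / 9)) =662164 / 19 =34850.74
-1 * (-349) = 349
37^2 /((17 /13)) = 17797 /17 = 1046.88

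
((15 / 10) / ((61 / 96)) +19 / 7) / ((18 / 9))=2167 / 854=2.54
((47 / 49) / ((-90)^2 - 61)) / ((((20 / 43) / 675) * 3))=0.06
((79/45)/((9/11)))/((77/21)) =79/135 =0.59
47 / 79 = 0.59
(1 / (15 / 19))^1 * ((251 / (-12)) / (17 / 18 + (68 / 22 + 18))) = -52459 / 43630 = -1.20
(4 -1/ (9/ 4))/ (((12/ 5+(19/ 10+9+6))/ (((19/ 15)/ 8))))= 152/ 5211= 0.03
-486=-486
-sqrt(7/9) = -sqrt(7)/3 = -0.88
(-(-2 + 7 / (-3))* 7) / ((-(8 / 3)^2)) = -273 / 64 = -4.27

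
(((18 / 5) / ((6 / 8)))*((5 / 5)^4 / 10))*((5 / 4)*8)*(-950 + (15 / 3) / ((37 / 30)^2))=-6221040 / 1369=-4544.22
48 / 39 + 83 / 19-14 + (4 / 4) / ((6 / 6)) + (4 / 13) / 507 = -926720 / 125229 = -7.40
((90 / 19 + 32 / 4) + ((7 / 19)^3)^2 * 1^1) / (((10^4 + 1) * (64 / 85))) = 50943356595 / 30112374776384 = 0.00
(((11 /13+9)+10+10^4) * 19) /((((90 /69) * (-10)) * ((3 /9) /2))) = -28461373 /325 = -87573.46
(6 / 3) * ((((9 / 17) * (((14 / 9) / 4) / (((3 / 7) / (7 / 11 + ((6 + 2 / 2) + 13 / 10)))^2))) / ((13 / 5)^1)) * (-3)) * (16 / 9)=-1325748508 / 3610035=-367.24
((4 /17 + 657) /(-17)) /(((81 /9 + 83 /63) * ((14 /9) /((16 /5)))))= -3620052 /469625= -7.71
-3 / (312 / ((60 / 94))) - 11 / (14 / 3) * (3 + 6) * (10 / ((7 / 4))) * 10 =-145174335 / 119756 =-1212.25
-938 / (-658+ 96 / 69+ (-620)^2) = -10787 / 4413049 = -0.00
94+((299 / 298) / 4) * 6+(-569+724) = 149301 / 596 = 250.51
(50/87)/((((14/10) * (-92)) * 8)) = -125/224112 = -0.00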